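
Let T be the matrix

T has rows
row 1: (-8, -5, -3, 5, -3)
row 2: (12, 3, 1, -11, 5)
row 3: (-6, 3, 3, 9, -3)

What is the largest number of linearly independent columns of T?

2

Row reduce to echelon form.
R2 ← R2 + (3/2)·R1: [0, -9/2, -7/2, -7/2, 1/2]
R3 ← R3 − (3/4)·R1: [0, 27/4, 21/4, 21/4, -3/4]
R3 ← R3 + (3/2)·R2: [0, 0, 0, 0, 0]
Echelon form has 2 nonzero rows, so rank(T) = 2.
The rank gives the maximum number of linearly independent columns: 2.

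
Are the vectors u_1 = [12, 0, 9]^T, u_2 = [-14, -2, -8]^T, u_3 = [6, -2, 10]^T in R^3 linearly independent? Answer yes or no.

yes

Form the matrix with these vectors as rows and row reduce.
R2 ← R2 + (7/6)·R1: [0, -2, 5/2]
R3 ← R3 − (1/2)·R1: [0, -2, 11/2]
R3 ← R3 − R2: [0, 0, 3]
3 nonzero rows, so the 3 vectors span a space of dimension 3.
Since 3 = 3, the vectors are linearly independent.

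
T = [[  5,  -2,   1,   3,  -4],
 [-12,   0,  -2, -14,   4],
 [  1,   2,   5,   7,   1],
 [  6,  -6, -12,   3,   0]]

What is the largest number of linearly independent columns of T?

4

Row reduce to echelon form.
R2 ← R2 + (12/5)·R1: [0, -24/5, 2/5, -34/5, -28/5]
R3 ← R3 − (1/5)·R1: [0, 12/5, 24/5, 32/5, 9/5]
R4 ← R4 − (6/5)·R1: [0, -18/5, -66/5, -3/5, 24/5]
R3 ← R3 + (1/2)·R2: [0, 0, 5, 3, -1]
R4 ← R4 − (3/4)·R2: [0, 0, -27/2, 9/2, 9]
R4 ← R4 + (27/10)·R3: [0, 0, 0, 63/5, 63/10]
Echelon form has 4 nonzero rows, so rank(T) = 4.
The rank gives the maximum number of linearly independent columns: 4.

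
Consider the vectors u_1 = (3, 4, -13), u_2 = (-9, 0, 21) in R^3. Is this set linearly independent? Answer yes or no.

yes

Form the matrix with these vectors as rows and row reduce.
R2 ← R2 + (3)·R1: [0, 12, -18]
2 nonzero rows, so the 2 vectors span a space of dimension 2.
Since 2 = 2, the vectors are linearly independent.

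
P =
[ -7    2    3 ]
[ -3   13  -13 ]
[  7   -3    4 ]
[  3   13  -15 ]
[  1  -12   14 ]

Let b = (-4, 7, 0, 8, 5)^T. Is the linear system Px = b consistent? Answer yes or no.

no

Row reduce the augmented matrix [P | b].
R2 ← R2 − (3/7)·R1: [0, 85/7, -100/7, 61/7]
R3 ← R3 + R1: [0, -1, 7, -4]
R4 ← R4 + (3/7)·R1: [0, 97/7, -96/7, 44/7]
R5 ← R5 + (1/7)·R1: [0, -82/7, 101/7, 31/7]
R3 ← R3 + (7/85)·R2: [0, 0, 99/17, -279/85]
R4 ← R4 − (97/85)·R2: [0, 0, 44/17, -311/85]
R5 ← R5 + (82/85)·R2: [0, 0, 11/17, 1091/85]
R4 ← R4 − (4/9)·R3: [0, 0, 0, -11/5]
R5 ← R5 − (1/9)·R3: [0, 0, 0, 66/5]
R5 ← R5 + (6)·R4: [0, 0, 0, 0]
The echelon form has 4 nonzero rows; the last pivot sits in the augmented column, so rank(P) = 3 but rank([P|b]) = 4.
Since the ranks differ, the system is inconsistent.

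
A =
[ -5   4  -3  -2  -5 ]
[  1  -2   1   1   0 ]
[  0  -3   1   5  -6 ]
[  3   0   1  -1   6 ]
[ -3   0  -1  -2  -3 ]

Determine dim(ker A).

Row reduce to echelon form.
R2 ← R2 + (1/5)·R1: [0, -6/5, 2/5, 3/5, -1]
R4 ← R4 + (3/5)·R1: [0, 12/5, -4/5, -11/5, 3]
R5 ← R5 − (3/5)·R1: [0, -12/5, 4/5, -4/5, 0]
R3 ← R3 − (5/2)·R2: [0, 0, 0, 7/2, -7/2]
R4 ← R4 + (2)·R2: [0, 0, 0, -1, 1]
R5 ← R5 − (2)·R2: [0, 0, 0, -2, 2]
R4 ← R4 + (2/7)·R3: [0, 0, 0, 0, 0]
R5 ← R5 + (4/7)·R3: [0, 0, 0, 0, 0]
3 nonzero rows, so rank(A) = 3.
A has 5 columns; by rank–nullity, nullity = 5 − 3 = 2.

2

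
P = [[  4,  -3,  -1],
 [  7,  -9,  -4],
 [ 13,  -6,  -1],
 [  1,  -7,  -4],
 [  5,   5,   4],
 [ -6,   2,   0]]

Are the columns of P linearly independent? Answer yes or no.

Row reduce P to echelon form.
R2 ← R2 − (7/4)·R1: [0, -15/4, -9/4]
R3 ← R3 − (13/4)·R1: [0, 15/4, 9/4]
R4 ← R4 − (1/4)·R1: [0, -25/4, -15/4]
R5 ← R5 − (5/4)·R1: [0, 35/4, 21/4]
R6 ← R6 + (3/2)·R1: [0, -5/2, -3/2]
R3 ← R3 + R2: [0, 0, 0]
R4 ← R4 − (5/3)·R2: [0, 0, 0]
R5 ← R5 + (7/3)·R2: [0, 0, 0]
R6 ← R6 − (2/3)·R2: [0, 0, 0]
2 pivots among 3 columns.
Only 2 < 3 pivot columns, so the columns are linearly dependent.

no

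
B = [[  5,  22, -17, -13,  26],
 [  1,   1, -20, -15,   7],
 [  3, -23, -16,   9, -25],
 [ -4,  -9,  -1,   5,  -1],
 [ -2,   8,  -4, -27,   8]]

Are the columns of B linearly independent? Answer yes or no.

Row reduce B to echelon form.
R2 ← R2 − (1/5)·R1: [0, -17/5, -83/5, -62/5, 9/5]
R3 ← R3 − (3/5)·R1: [0, -181/5, -29/5, 84/5, -203/5]
R4 ← R4 + (4/5)·R1: [0, 43/5, -73/5, -27/5, 99/5]
R5 ← R5 + (2/5)·R1: [0, 84/5, -54/5, -161/5, 92/5]
R3 ← R3 − (181/17)·R2: [0, 0, 2906/17, 2530/17, -1016/17]
R4 ← R4 + (43/17)·R2: [0, 0, -962/17, -625/17, 414/17]
R5 ← R5 + (84/17)·R2: [0, 0, -1578/17, -1589/17, 464/17]
R4 ← R4 + (481/1453)·R3: [0, 0, 0, 18165/1453, 6638/1453]
R5 ← R5 + (789/1453)·R3: [0, 0, 0, -18391/1453, -7496/1453]
R5 ← R5 + (18391/18165)·R4: [0, 0, 0, 0, -9694/18165]
5 pivots among 5 columns.
Every column is a pivot column, so the columns are linearly independent.

yes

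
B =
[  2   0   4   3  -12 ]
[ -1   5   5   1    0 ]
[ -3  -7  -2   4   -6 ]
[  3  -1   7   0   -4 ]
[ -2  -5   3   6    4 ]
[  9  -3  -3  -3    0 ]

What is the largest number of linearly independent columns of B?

5

Row reduce to echelon form.
R2 ← R2 + (1/2)·R1: [0, 5, 7, 5/2, -6]
R3 ← R3 + (3/2)·R1: [0, -7, 4, 17/2, -24]
R4 ← R4 − (3/2)·R1: [0, -1, 1, -9/2, 14]
R5 ← R5 + R1: [0, -5, 7, 9, -8]
R6 ← R6 − (9/2)·R1: [0, -3, -21, -33/2, 54]
R3 ← R3 + (7/5)·R2: [0, 0, 69/5, 12, -162/5]
R4 ← R4 + (1/5)·R2: [0, 0, 12/5, -4, 64/5]
R5 ← R5 + R2: [0, 0, 14, 23/2, -14]
R6 ← R6 + (3/5)·R2: [0, 0, -84/5, -15, 252/5]
R4 ← R4 − (4/23)·R3: [0, 0, 0, -140/23, 424/23]
R5 ← R5 − (70/69)·R3: [0, 0, 0, -31/46, 434/23]
R6 ← R6 + (28/23)·R3: [0, 0, 0, -9/23, 252/23]
R5 ← R5 − (31/280)·R4: [0, 0, 0, 0, 589/35]
R6 ← R6 − (9/140)·R4: [0, 0, 0, 0, 342/35]
R6 ← R6 − (18/31)·R5: [0, 0, 0, 0, 0]
Echelon form has 5 nonzero rows, so rank(B) = 5.
The rank gives the maximum number of linearly independent columns: 5.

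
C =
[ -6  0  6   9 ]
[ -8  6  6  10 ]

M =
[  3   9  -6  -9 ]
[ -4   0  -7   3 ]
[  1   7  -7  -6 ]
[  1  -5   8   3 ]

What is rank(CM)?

2

First compute CM:
[[ -3, -57,  66,  45],
 [-32, -80,  44,  84]]
Now row reduce the product.
R2 ← R2 − (32/3)·R1: [0, 528, -660, -396]
2 nonzero rows, so rank(CM) = 2.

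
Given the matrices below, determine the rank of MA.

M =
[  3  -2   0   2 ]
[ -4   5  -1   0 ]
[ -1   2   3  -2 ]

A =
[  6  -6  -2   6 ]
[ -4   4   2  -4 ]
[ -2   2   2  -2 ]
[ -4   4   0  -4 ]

2

First compute MA:
[[ 18, -18, -10,  18],
 [-42,  42,  16, -42],
 [-12,  12,  12, -12]]
Now row reduce the product.
R2 ← R2 + (7/3)·R1: [0, 0, -22/3, 0]
R3 ← R3 + (2/3)·R1: [0, 0, 16/3, 0]
R3 ← R3 + (8/11)·R2: [0, 0, 0, 0]
2 nonzero rows, so rank(MA) = 2.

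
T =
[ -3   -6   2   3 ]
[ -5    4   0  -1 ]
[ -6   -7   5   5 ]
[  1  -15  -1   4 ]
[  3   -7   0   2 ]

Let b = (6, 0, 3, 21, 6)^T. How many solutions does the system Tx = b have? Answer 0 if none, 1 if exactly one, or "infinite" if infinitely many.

infinite

Row reduce the augmented matrix [T | b].
R2 ← R2 − (5/3)·R1: [0, 14, -10/3, -6, -10]
R3 ← R3 − (2)·R1: [0, 5, 1, -1, -9]
R4 ← R4 + (1/3)·R1: [0, -17, -1/3, 5, 23]
R5 ← R5 + R1: [0, -13, 2, 5, 12]
R3 ← R3 − (5/14)·R2: [0, 0, 46/21, 8/7, -38/7]
R4 ← R4 + (17/14)·R2: [0, 0, -92/21, -16/7, 76/7]
R5 ← R5 + (13/14)·R2: [0, 0, -23/21, -4/7, 19/7]
R4 ← R4 + (2)·R3: [0, 0, 0, 0, 0]
R5 ← R5 + (1/2)·R3: [0, 0, 0, 0, 0]
The echelon form has 3 nonzero rows, and every pivot lies in the first 4 columns, so rank(T) = rank([T|b]) = 3.
The system is consistent.
rank = 3 < 4 unknowns, so there are infinitely many solutions.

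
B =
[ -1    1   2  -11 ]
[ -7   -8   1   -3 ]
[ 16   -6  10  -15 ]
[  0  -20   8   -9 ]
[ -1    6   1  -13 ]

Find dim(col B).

Row reduce to echelon form.
R2 ← R2 − (7)·R1: [0, -15, -13, 74]
R3 ← R3 + (16)·R1: [0, 10, 42, -191]
R5 ← R5 − R1: [0, 5, -1, -2]
R3 ← R3 + (2/3)·R2: [0, 0, 100/3, -425/3]
R4 ← R4 − (4/3)·R2: [0, 0, 76/3, -323/3]
R5 ← R5 + (1/3)·R2: [0, 0, -16/3, 68/3]
R4 ← R4 − (19/25)·R3: [0, 0, 0, 0]
R5 ← R5 + (4/25)·R3: [0, 0, 0, 0]
Echelon form has 3 nonzero rows, so rank(B) = 3.
The column space has dimension equal to the rank: 3.

3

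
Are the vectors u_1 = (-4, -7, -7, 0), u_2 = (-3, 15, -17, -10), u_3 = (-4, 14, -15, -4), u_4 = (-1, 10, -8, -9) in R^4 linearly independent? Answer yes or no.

Form the matrix with these vectors as rows and row reduce.
R2 ← R2 − (3/4)·R1: [0, 81/4, -47/4, -10]
R3 ← R3 − R1: [0, 21, -8, -4]
R4 ← R4 − (1/4)·R1: [0, 47/4, -25/4, -9]
R3 ← R3 − (28/27)·R2: [0, 0, 113/27, 172/27]
R4 ← R4 − (47/81)·R2: [0, 0, 46/81, -259/81]
R4 ← R4 − (46/339)·R3: [0, 0, 0, -459/113]
4 nonzero rows, so the 4 vectors span a space of dimension 4.
Since 4 = 4, the vectors are linearly independent.

yes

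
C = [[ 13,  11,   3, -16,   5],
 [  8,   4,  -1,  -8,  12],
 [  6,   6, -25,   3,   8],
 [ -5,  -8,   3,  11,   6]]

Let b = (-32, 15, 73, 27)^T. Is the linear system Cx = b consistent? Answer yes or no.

Row reduce the augmented matrix [C | b].
R2 ← R2 − (8/13)·R1: [0, -36/13, -37/13, 24/13, 116/13, 451/13]
R3 ← R3 − (6/13)·R1: [0, 12/13, -343/13, 135/13, 74/13, 1141/13]
R4 ← R4 + (5/13)·R1: [0, -49/13, 54/13, 63/13, 103/13, 191/13]
R3 ← R3 + (1/3)·R2: [0, 0, -82/3, 11, 26/3, 298/3]
R4 ← R4 − (49/36)·R2: [0, 0, 289/36, 7/3, -38/9, -1171/36]
R4 ← R4 + (289/984)·R3: [0, 0, 0, 1825/328, -275/164, -275/82]
The echelon form has 4 nonzero rows, and every pivot lies in the first 5 columns, so rank(C) = rank([C|b]) = 4.
The system is consistent.

yes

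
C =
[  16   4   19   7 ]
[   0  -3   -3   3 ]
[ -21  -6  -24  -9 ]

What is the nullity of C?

1

Row reduce to echelon form.
R3 ← R3 + (21/16)·R1: [0, -3/4, 15/16, 3/16]
R3 ← R3 − (1/4)·R2: [0, 0, 27/16, -9/16]
3 nonzero rows, so rank(C) = 3.
C has 4 columns; by rank–nullity, nullity = 4 − 3 = 1.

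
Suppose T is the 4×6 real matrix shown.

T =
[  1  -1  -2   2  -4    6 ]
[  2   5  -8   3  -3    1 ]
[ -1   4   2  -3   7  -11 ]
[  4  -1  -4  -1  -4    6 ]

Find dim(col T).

Row reduce to echelon form.
R2 ← R2 − (2)·R1: [0, 7, -4, -1, 5, -11]
R3 ← R3 + R1: [0, 3, 0, -1, 3, -5]
R4 ← R4 − (4)·R1: [0, 3, 4, -9, 12, -18]
R3 ← R3 − (3/7)·R2: [0, 0, 12/7, -4/7, 6/7, -2/7]
R4 ← R4 − (3/7)·R2: [0, 0, 40/7, -60/7, 69/7, -93/7]
R4 ← R4 − (10/3)·R3: [0, 0, 0, -20/3, 7, -37/3]
Echelon form has 4 nonzero rows, so rank(T) = 4.
The column space has dimension equal to the rank: 4.

4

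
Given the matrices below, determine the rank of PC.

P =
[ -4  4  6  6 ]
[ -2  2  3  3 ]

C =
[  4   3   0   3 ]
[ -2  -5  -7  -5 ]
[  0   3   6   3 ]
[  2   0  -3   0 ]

1

First compute PC:
[[-12, -14, -10, -14],
 [ -6,  -7,  -5,  -7]]
Now row reduce the product.
R2 ← R2 − (1/2)·R1: [0, 0, 0, 0]
1 nonzero row, so rank(PC) = 1.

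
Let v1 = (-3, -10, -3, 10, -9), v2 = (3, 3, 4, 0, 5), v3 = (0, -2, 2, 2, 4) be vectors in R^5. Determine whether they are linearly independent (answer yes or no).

yes

Form the matrix with these vectors as rows and row reduce.
R2 ← R2 + R1: [0, -7, 1, 10, -4]
R3 ← R3 − (2/7)·R2: [0, 0, 12/7, -6/7, 36/7]
3 nonzero rows, so the 3 vectors span a space of dimension 3.
Since 3 = 3, the vectors are linearly independent.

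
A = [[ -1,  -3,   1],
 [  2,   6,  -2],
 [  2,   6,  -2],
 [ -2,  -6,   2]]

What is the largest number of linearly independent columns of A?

Row reduce to echelon form.
R2 ← R2 + (2)·R1: [0, 0, 0]
R3 ← R3 + (2)·R1: [0, 0, 0]
R4 ← R4 − (2)·R1: [0, 0, 0]
Echelon form has 1 nonzero row, so rank(A) = 1.
The rank gives the maximum number of linearly independent columns: 1.

1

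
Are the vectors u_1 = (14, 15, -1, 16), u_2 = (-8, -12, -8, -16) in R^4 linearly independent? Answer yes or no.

Form the matrix with these vectors as rows and row reduce.
R2 ← R2 + (4/7)·R1: [0, -24/7, -60/7, -48/7]
2 nonzero rows, so the 2 vectors span a space of dimension 2.
Since 2 = 2, the vectors are linearly independent.

yes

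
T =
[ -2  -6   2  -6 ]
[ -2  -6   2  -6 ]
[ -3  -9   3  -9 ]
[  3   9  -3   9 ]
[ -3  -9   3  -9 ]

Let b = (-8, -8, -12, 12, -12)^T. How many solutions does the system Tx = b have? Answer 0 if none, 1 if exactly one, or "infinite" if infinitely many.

infinite

Row reduce the augmented matrix [T | b].
R2 ← R2 − R1: [0, 0, 0, 0, 0]
R3 ← R3 − (3/2)·R1: [0, 0, 0, 0, 0]
R4 ← R4 + (3/2)·R1: [0, 0, 0, 0, 0]
R5 ← R5 − (3/2)·R1: [0, 0, 0, 0, 0]
The echelon form has 1 nonzero rows, and every pivot lies in the first 4 columns, so rank(T) = rank([T|b]) = 1.
The system is consistent.
rank = 1 < 4 unknowns, so there are infinitely many solutions.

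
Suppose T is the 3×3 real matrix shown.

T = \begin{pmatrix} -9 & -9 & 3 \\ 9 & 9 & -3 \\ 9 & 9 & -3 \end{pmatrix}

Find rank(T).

Row reduce to echelon form.
R2 ← R2 + R1: [0, 0, 0]
R3 ← R3 + R1: [0, 0, 0]
Echelon form has 1 nonzero row, so rank(T) = 1.

1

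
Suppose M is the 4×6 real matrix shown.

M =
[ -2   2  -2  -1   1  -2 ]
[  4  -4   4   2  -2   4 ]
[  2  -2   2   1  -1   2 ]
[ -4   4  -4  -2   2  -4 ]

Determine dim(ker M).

5

Row reduce to echelon form.
R2 ← R2 + (2)·R1: [0, 0, 0, 0, 0, 0]
R3 ← R3 + R1: [0, 0, 0, 0, 0, 0]
R4 ← R4 − (2)·R1: [0, 0, 0, 0, 0, 0]
1 nonzero row, so rank(M) = 1.
M has 6 columns; by rank–nullity, nullity = 6 − 1 = 5.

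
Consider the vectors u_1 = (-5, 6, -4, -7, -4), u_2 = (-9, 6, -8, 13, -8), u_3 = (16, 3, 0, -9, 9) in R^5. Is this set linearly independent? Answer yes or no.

yes

Form the matrix with these vectors as rows and row reduce.
R2 ← R2 − (9/5)·R1: [0, -24/5, -4/5, 128/5, -4/5]
R3 ← R3 + (16/5)·R1: [0, 111/5, -64/5, -157/5, -19/5]
R3 ← R3 + (37/8)·R2: [0, 0, -33/2, 87, -15/2]
3 nonzero rows, so the 3 vectors span a space of dimension 3.
Since 3 = 3, the vectors are linearly independent.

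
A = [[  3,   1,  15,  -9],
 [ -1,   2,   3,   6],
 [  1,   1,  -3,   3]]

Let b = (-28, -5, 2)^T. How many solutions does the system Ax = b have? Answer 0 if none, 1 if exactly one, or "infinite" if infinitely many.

infinite

Row reduce the augmented matrix [A | b].
R2 ← R2 + (1/3)·R1: [0, 7/3, 8, 3, -43/3]
R3 ← R3 − (1/3)·R1: [0, 2/3, -8, 6, 34/3]
R3 ← R3 − (2/7)·R2: [0, 0, -72/7, 36/7, 108/7]
The echelon form has 3 nonzero rows, and every pivot lies in the first 4 columns, so rank(A) = rank([A|b]) = 3.
The system is consistent.
rank = 3 < 4 unknowns, so there are infinitely many solutions.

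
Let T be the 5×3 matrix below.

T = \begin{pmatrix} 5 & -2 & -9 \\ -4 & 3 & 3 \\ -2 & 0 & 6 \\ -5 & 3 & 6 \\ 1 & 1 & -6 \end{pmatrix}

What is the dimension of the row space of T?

2

Row reduce to echelon form.
R2 ← R2 + (4/5)·R1: [0, 7/5, -21/5]
R3 ← R3 + (2/5)·R1: [0, -4/5, 12/5]
R4 ← R4 + R1: [0, 1, -3]
R5 ← R5 − (1/5)·R1: [0, 7/5, -21/5]
R3 ← R3 + (4/7)·R2: [0, 0, 0]
R4 ← R4 − (5/7)·R2: [0, 0, 0]
R5 ← R5 − R2: [0, 0, 0]
Echelon form has 2 nonzero rows, so rank(T) = 2.
The row space has dimension equal to the rank: 2.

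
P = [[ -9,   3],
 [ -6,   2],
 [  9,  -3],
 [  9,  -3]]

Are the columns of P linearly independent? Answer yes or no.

no

Row reduce P to echelon form.
R2 ← R2 − (2/3)·R1: [0, 0]
R3 ← R3 + R1: [0, 0]
R4 ← R4 + R1: [0, 0]
1 pivot among 2 columns.
Only 1 < 2 pivot columns, so the columns are linearly dependent.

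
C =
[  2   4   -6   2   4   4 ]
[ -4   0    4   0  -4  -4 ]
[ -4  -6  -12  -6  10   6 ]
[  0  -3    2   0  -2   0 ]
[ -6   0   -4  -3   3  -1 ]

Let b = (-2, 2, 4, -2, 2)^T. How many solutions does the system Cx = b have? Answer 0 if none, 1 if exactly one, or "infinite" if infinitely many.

0

Row reduce the augmented matrix [C | b].
R2 ← R2 + (2)·R1: [0, 8, -8, 4, 4, 4, -2]
R3 ← R3 + (2)·R1: [0, 2, -24, -2, 18, 14, 0]
R5 ← R5 + (3)·R1: [0, 12, -22, 3, 15, 11, -4]
R3 ← R3 − (1/4)·R2: [0, 0, -22, -3, 17, 13, 1/2]
R4 ← R4 + (3/8)·R2: [0, 0, -1, 3/2, -1/2, 3/2, -11/4]
R5 ← R5 − (3/2)·R2: [0, 0, -10, -3, 9, 5, -1]
R4 ← R4 − (1/22)·R3: [0, 0, 0, 18/11, -14/11, 10/11, -61/22]
R5 ← R5 − (5/11)·R3: [0, 0, 0, -18/11, 14/11, -10/11, -27/22]
R5 ← R5 + R4: [0, 0, 0, 0, 0, 0, -4]
The echelon form has 5 nonzero rows; the last pivot sits in the augmented column, so rank(C) = 4 but rank([C|b]) = 5.
Since the ranks differ, the system is inconsistent.
It has no solutions.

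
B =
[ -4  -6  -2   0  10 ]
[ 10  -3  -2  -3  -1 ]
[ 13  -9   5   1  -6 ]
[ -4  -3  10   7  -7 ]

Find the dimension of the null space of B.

2

Row reduce to echelon form.
R2 ← R2 + (5/2)·R1: [0, -18, -7, -3, 24]
R3 ← R3 + (13/4)·R1: [0, -57/2, -3/2, 1, 53/2]
R4 ← R4 − R1: [0, 3, 12, 7, -17]
R3 ← R3 − (19/12)·R2: [0, 0, 115/12, 23/4, -23/2]
R4 ← R4 + (1/6)·R2: [0, 0, 65/6, 13/2, -13]
R4 ← R4 − (26/23)·R3: [0, 0, 0, 0, 0]
3 nonzero rows, so rank(B) = 3.
B has 5 columns; by rank–nullity, nullity = 5 − 3 = 2.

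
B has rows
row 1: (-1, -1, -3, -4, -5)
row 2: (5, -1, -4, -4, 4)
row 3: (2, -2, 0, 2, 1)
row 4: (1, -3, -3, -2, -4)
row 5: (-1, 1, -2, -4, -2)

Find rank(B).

3

Row reduce to echelon form.
R2 ← R2 + (5)·R1: [0, -6, -19, -24, -21]
R3 ← R3 + (2)·R1: [0, -4, -6, -6, -9]
R4 ← R4 + R1: [0, -4, -6, -6, -9]
R5 ← R5 − R1: [0, 2, 1, 0, 3]
R3 ← R3 − (2/3)·R2: [0, 0, 20/3, 10, 5]
R4 ← R4 − (2/3)·R2: [0, 0, 20/3, 10, 5]
R5 ← R5 + (1/3)·R2: [0, 0, -16/3, -8, -4]
R4 ← R4 − R3: [0, 0, 0, 0, 0]
R5 ← R5 + (4/5)·R3: [0, 0, 0, 0, 0]
Echelon form has 3 nonzero rows, so rank(B) = 3.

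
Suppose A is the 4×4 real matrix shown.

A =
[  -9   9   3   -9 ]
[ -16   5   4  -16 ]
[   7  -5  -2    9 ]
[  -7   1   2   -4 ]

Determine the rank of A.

4

Row reduce to echelon form.
R2 ← R2 − (16/9)·R1: [0, -11, -4/3, 0]
R3 ← R3 + (7/9)·R1: [0, 2, 1/3, 2]
R4 ← R4 − (7/9)·R1: [0, -6, -1/3, 3]
R3 ← R3 + (2/11)·R2: [0, 0, 1/11, 2]
R4 ← R4 − (6/11)·R2: [0, 0, 13/33, 3]
R4 ← R4 − (13/3)·R3: [0, 0, 0, -17/3]
Echelon form has 4 nonzero rows, so rank(A) = 4.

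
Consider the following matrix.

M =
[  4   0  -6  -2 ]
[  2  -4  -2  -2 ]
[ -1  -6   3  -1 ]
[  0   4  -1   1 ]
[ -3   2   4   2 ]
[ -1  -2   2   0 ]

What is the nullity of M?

Row reduce to echelon form.
R2 ← R2 − (1/2)·R1: [0, -4, 1, -1]
R3 ← R3 + (1/4)·R1: [0, -6, 3/2, -3/2]
R5 ← R5 + (3/4)·R1: [0, 2, -1/2, 1/2]
R6 ← R6 + (1/4)·R1: [0, -2, 1/2, -1/2]
R3 ← R3 − (3/2)·R2: [0, 0, 0, 0]
R4 ← R4 + R2: [0, 0, 0, 0]
R5 ← R5 + (1/2)·R2: [0, 0, 0, 0]
R6 ← R6 − (1/2)·R2: [0, 0, 0, 0]
2 nonzero rows, so rank(M) = 2.
M has 4 columns; by rank–nullity, nullity = 4 − 2 = 2.

2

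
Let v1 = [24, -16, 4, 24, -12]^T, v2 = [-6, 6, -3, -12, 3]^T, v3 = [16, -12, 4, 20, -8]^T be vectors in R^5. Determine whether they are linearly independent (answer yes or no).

Form the matrix with these vectors as rows and row reduce.
R2 ← R2 + (1/4)·R1: [0, 2, -2, -6, 0]
R3 ← R3 − (2/3)·R1: [0, -4/3, 4/3, 4, 0]
R3 ← R3 + (2/3)·R2: [0, 0, 0, 0, 0]
2 nonzero rows, so the 3 vectors span a space of dimension 2.
Since 2 < 3, the vectors are linearly dependent.

no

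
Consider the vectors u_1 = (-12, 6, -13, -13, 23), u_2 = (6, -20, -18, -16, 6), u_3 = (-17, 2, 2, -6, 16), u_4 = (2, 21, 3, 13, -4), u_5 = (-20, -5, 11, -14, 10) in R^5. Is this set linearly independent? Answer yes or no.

Form the matrix with these vectors as rows and row reduce.
R2 ← R2 + (1/2)·R1: [0, -17, -49/2, -45/2, 35/2]
R3 ← R3 − (17/12)·R1: [0, -13/2, 245/12, 149/12, -199/12]
R4 ← R4 + (1/6)·R1: [0, 22, 5/6, 65/6, -1/6]
R5 ← R5 − (5/3)·R1: [0, -15, 98/3, 23/3, -85/3]
R3 ← R3 − (13/34)·R2: [0, 0, 1519/51, 1072/51, -1187/51]
R4 ← R4 + (22/17)·R2: [0, 0, -3149/102, -1865/102, 2293/102]
R5 ← R5 − (15/17)·R2: [0, 0, 5537/102, 2807/102, -4465/102]
R4 ← R4 + (3149/3038)·R3: [0, 0, 0, 10643/3038, -2498/1519]
R5 ← R5 − (113/62)·R3: [0, 0, 0, -669/62, -42/31]
R5 ← R5 + (32781/10643)·R4: [0, 0, 0, 0, -68328/10643]
5 nonzero rows, so the 5 vectors span a space of dimension 5.
Since 5 = 5, the vectors are linearly independent.

yes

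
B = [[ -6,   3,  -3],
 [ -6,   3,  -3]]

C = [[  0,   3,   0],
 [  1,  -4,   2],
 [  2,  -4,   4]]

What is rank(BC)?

1

First compute BC:
[[ -3, -18,  -6],
 [ -3, -18,  -6]]
Now row reduce the product.
R2 ← R2 − R1: [0, 0, 0]
1 nonzero row, so rank(BC) = 1.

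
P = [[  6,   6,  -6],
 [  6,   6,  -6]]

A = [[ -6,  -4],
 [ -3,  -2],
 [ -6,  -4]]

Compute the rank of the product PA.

First compute PA:
[[-18, -12],
 [-18, -12]]
Now row reduce the product.
R2 ← R2 − R1: [0, 0]
1 nonzero row, so rank(PA) = 1.

1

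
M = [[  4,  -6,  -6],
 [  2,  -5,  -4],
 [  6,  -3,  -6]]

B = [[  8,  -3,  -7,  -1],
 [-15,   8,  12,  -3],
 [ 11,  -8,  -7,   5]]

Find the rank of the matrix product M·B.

2

First compute MB:
[[ 56, -12, -58, -16],
 [ 47, -14, -46,  -7],
 [ 27,   6, -36, -27]]
Now row reduce the product.
R2 ← R2 − (47/56)·R1: [0, -55/14, 75/28, 45/7]
R3 ← R3 − (27/56)·R1: [0, 165/14, -225/28, -135/7]
R3 ← R3 + (3)·R2: [0, 0, 0, 0]
2 nonzero rows, so rank(MB) = 2.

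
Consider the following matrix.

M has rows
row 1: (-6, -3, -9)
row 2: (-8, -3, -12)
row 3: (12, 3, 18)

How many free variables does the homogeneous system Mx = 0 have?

Row reduce to echelon form.
R2 ← R2 − (4/3)·R1: [0, 1, 0]
R3 ← R3 + (2)·R1: [0, -3, 0]
R3 ← R3 + (3)·R2: [0, 0, 0]
2 nonzero rows, so rank(M) = 2.
M has 3 columns; by rank–nullity, nullity = 3 − 2 = 1.

1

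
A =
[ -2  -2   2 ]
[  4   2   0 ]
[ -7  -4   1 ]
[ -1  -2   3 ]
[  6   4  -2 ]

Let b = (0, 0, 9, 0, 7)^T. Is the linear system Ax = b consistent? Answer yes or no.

Row reduce the augmented matrix [A | b].
R2 ← R2 + (2)·R1: [0, -2, 4, 0]
R3 ← R3 − (7/2)·R1: [0, 3, -6, 9]
R4 ← R4 − (1/2)·R1: [0, -1, 2, 0]
R5 ← R5 + (3)·R1: [0, -2, 4, 7]
R3 ← R3 + (3/2)·R2: [0, 0, 0, 9]
R4 ← R4 − (1/2)·R2: [0, 0, 0, 0]
R5 ← R5 − R2: [0, 0, 0, 7]
R5 ← R5 − (7/9)·R3: [0, 0, 0, 0]
The echelon form has 3 nonzero rows; the last pivot sits in the augmented column, so rank(A) = 2 but rank([A|b]) = 3.
Since the ranks differ, the system is inconsistent.

no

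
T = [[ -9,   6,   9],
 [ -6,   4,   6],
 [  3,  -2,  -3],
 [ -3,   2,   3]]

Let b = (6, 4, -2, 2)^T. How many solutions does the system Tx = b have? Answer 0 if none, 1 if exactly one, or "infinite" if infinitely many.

Row reduce the augmented matrix [T | b].
R2 ← R2 − (2/3)·R1: [0, 0, 0, 0]
R3 ← R3 + (1/3)·R1: [0, 0, 0, 0]
R4 ← R4 − (1/3)·R1: [0, 0, 0, 0]
The echelon form has 1 nonzero rows, and every pivot lies in the first 3 columns, so rank(T) = rank([T|b]) = 1.
The system is consistent.
rank = 1 < 3 unknowns, so there are infinitely many solutions.

infinite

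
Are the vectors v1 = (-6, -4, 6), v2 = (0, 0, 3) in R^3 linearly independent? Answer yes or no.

yes

Form the matrix with these vectors as rows and row reduce.
2 nonzero rows, so the 2 vectors span a space of dimension 2.
Since 2 = 2, the vectors are linearly independent.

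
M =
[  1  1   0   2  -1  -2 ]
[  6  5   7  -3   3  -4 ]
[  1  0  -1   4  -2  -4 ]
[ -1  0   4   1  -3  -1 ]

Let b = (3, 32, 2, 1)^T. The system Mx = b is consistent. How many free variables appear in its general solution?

Row reduce the augmented matrix [M | b].
R2 ← R2 − (6)·R1: [0, -1, 7, -15, 9, 8, 14]
R3 ← R3 − R1: [0, -1, -1, 2, -1, -2, -1]
R4 ← R4 + R1: [0, 1, 4, 3, -4, -3, 4]
R3 ← R3 − R2: [0, 0, -8, 17, -10, -10, -15]
R4 ← R4 + R2: [0, 0, 11, -12, 5, 5, 18]
R4 ← R4 + (11/8)·R3: [0, 0, 0, 91/8, -35/4, -35/4, -21/8]
The echelon form has 4 nonzero rows, and every pivot lies in the first 6 columns, so rank(M) = rank([M|b]) = 4.
The system is consistent.
Free variables = (unknowns) − (rank) = 6 − 4 = 2.

2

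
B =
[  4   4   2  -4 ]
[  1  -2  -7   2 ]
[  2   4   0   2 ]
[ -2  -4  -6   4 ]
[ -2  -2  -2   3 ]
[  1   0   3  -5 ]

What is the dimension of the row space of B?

Row reduce to echelon form.
R2 ← R2 − (1/4)·R1: [0, -3, -15/2, 3]
R3 ← R3 − (1/2)·R1: [0, 2, -1, 4]
R4 ← R4 + (1/2)·R1: [0, -2, -5, 2]
R5 ← R5 + (1/2)·R1: [0, 0, -1, 1]
R6 ← R6 − (1/4)·R1: [0, -1, 5/2, -4]
R3 ← R3 + (2/3)·R2: [0, 0, -6, 6]
R4 ← R4 − (2/3)·R2: [0, 0, 0, 0]
R6 ← R6 − (1/3)·R2: [0, 0, 5, -5]
R5 ← R5 − (1/6)·R3: [0, 0, 0, 0]
R6 ← R6 + (5/6)·R3: [0, 0, 0, 0]
Echelon form has 3 nonzero rows, so rank(B) = 3.
The row space has dimension equal to the rank: 3.

3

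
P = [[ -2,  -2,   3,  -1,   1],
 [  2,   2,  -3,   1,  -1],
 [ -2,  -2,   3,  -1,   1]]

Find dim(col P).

1

Row reduce to echelon form.
R2 ← R2 + R1: [0, 0, 0, 0, 0]
R3 ← R3 − R1: [0, 0, 0, 0, 0]
Echelon form has 1 nonzero row, so rank(P) = 1.
The column space has dimension equal to the rank: 1.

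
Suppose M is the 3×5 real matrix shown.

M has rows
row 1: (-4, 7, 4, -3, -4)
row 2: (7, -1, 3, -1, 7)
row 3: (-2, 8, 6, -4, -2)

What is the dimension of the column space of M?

Row reduce to echelon form.
R2 ← R2 + (7/4)·R1: [0, 45/4, 10, -25/4, 0]
R3 ← R3 − (1/2)·R1: [0, 9/2, 4, -5/2, 0]
R3 ← R3 − (2/5)·R2: [0, 0, 0, 0, 0]
Echelon form has 2 nonzero rows, so rank(M) = 2.
The column space has dimension equal to the rank: 2.

2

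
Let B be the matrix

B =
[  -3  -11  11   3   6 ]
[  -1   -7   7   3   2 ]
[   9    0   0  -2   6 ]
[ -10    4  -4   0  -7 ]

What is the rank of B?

Row reduce to echelon form.
R2 ← R2 − (1/3)·R1: [0, -10/3, 10/3, 2, 0]
R3 ← R3 + (3)·R1: [0, -33, 33, 7, 24]
R4 ← R4 − (10/3)·R1: [0, 122/3, -122/3, -10, -27]
R3 ← R3 − (99/10)·R2: [0, 0, 0, -64/5, 24]
R4 ← R4 + (61/5)·R2: [0, 0, 0, 72/5, -27]
R4 ← R4 + (9/8)·R3: [0, 0, 0, 0, 0]
Echelon form has 3 nonzero rows, so rank(B) = 3.

3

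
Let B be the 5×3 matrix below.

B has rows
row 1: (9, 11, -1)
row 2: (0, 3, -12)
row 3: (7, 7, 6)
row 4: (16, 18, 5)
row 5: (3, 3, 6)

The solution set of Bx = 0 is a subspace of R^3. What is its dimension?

Row reduce to echelon form.
R3 ← R3 − (7/9)·R1: [0, -14/9, 61/9]
R4 ← R4 − (16/9)·R1: [0, -14/9, 61/9]
R5 ← R5 − (1/3)·R1: [0, -2/3, 19/3]
R3 ← R3 + (14/27)·R2: [0, 0, 5/9]
R4 ← R4 + (14/27)·R2: [0, 0, 5/9]
R5 ← R5 + (2/9)·R2: [0, 0, 11/3]
R4 ← R4 − R3: [0, 0, 0]
R5 ← R5 − (33/5)·R3: [0, 0, 0]
3 nonzero rows, so rank(B) = 3.
B has 3 columns; by rank–nullity, nullity = 3 − 3 = 0.

0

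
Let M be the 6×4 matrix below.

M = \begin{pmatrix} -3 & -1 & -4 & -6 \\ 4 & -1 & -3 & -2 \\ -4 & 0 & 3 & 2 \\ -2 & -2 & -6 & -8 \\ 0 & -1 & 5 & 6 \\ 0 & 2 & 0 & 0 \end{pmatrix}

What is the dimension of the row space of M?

3

Row reduce to echelon form.
R2 ← R2 + (4/3)·R1: [0, -7/3, -25/3, -10]
R3 ← R3 − (4/3)·R1: [0, 4/3, 25/3, 10]
R4 ← R4 − (2/3)·R1: [0, -4/3, -10/3, -4]
R3 ← R3 + (4/7)·R2: [0, 0, 25/7, 30/7]
R4 ← R4 − (4/7)·R2: [0, 0, 10/7, 12/7]
R5 ← R5 − (3/7)·R2: [0, 0, 60/7, 72/7]
R6 ← R6 + (6/7)·R2: [0, 0, -50/7, -60/7]
R4 ← R4 − (2/5)·R3: [0, 0, 0, 0]
R5 ← R5 − (12/5)·R3: [0, 0, 0, 0]
R6 ← R6 + (2)·R3: [0, 0, 0, 0]
Echelon form has 3 nonzero rows, so rank(M) = 3.
The row space has dimension equal to the rank: 3.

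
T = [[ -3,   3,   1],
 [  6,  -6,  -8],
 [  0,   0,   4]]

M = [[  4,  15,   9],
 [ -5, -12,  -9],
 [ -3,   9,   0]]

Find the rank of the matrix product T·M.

2

First compute TM:
[[-30, -72, -54],
 [ 78,  90, 108],
 [-12,  36,   0]]
Now row reduce the product.
R2 ← R2 + (13/5)·R1: [0, -486/5, -162/5]
R3 ← R3 − (2/5)·R1: [0, 324/5, 108/5]
R3 ← R3 + (2/3)·R2: [0, 0, 0]
2 nonzero rows, so rank(TM) = 2.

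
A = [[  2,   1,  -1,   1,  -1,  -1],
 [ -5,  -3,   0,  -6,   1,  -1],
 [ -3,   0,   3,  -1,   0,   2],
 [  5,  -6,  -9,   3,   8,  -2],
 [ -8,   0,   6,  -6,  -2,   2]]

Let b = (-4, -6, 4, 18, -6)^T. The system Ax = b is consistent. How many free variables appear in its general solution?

3

Row reduce the augmented matrix [A | b].
R2 ← R2 + (5/2)·R1: [0, -1/2, -5/2, -7/2, -3/2, -7/2, -16]
R3 ← R3 + (3/2)·R1: [0, 3/2, 3/2, 1/2, -3/2, 1/2, -2]
R4 ← R4 − (5/2)·R1: [0, -17/2, -13/2, 1/2, 21/2, 1/2, 28]
R5 ← R5 + (4)·R1: [0, 4, 2, -2, -6, -2, -22]
R3 ← R3 + (3)·R2: [0, 0, -6, -10, -6, -10, -50]
R4 ← R4 − (17)·R2: [0, 0, 36, 60, 36, 60, 300]
R5 ← R5 + (8)·R2: [0, 0, -18, -30, -18, -30, -150]
R4 ← R4 + (6)·R3: [0, 0, 0, 0, 0, 0, 0]
R5 ← R5 − (3)·R3: [0, 0, 0, 0, 0, 0, 0]
The echelon form has 3 nonzero rows, and every pivot lies in the first 6 columns, so rank(A) = rank([A|b]) = 3.
The system is consistent.
Free variables = (unknowns) − (rank) = 6 − 3 = 3.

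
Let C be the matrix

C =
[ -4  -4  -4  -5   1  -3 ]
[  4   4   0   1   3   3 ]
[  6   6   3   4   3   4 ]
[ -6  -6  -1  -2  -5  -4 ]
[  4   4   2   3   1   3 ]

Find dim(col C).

Row reduce to echelon form.
R2 ← R2 + R1: [0, 0, -4, -4, 4, 0]
R3 ← R3 + (3/2)·R1: [0, 0, -3, -7/2, 9/2, -1/2]
R4 ← R4 − (3/2)·R1: [0, 0, 5, 11/2, -13/2, 1/2]
R5 ← R5 + R1: [0, 0, -2, -2, 2, 0]
R3 ← R3 − (3/4)·R2: [0, 0, 0, -1/2, 3/2, -1/2]
R4 ← R4 + (5/4)·R2: [0, 0, 0, 1/2, -3/2, 1/2]
R5 ← R5 − (1/2)·R2: [0, 0, 0, 0, 0, 0]
R4 ← R4 + R3: [0, 0, 0, 0, 0, 0]
Echelon form has 3 nonzero rows, so rank(C) = 3.
The column space has dimension equal to the rank: 3.

3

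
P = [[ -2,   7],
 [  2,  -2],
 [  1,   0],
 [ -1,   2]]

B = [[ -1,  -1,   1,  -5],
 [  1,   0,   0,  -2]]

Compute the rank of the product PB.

2

First compute PB:
[[  9,   2,  -2,  -4],
 [ -4,  -2,   2,  -6],
 [ -1,  -1,   1,  -5],
 [  3,   1,  -1,   1]]
Now row reduce the product.
R2 ← R2 + (4/9)·R1: [0, -10/9, 10/9, -70/9]
R3 ← R3 + (1/9)·R1: [0, -7/9, 7/9, -49/9]
R4 ← R4 − (1/3)·R1: [0, 1/3, -1/3, 7/3]
R3 ← R3 − (7/10)·R2: [0, 0, 0, 0]
R4 ← R4 + (3/10)·R2: [0, 0, 0, 0]
2 nonzero rows, so rank(PB) = 2.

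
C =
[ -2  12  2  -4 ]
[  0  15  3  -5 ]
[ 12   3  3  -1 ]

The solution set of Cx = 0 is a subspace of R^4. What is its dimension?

Row reduce to echelon form.
R3 ← R3 + (6)·R1: [0, 75, 15, -25]
R3 ← R3 − (5)·R2: [0, 0, 0, 0]
2 nonzero rows, so rank(C) = 2.
C has 4 columns; by rank–nullity, nullity = 4 − 2 = 2.

2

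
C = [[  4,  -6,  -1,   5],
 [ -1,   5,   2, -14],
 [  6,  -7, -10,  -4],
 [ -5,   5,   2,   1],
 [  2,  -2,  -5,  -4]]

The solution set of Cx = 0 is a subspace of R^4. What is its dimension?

0

Row reduce to echelon form.
R2 ← R2 + (1/4)·R1: [0, 7/2, 7/4, -51/4]
R3 ← R3 − (3/2)·R1: [0, 2, -17/2, -23/2]
R4 ← R4 + (5/4)·R1: [0, -5/2, 3/4, 29/4]
R5 ← R5 − (1/2)·R1: [0, 1, -9/2, -13/2]
R3 ← R3 − (4/7)·R2: [0, 0, -19/2, -59/14]
R4 ← R4 + (5/7)·R2: [0, 0, 2, -13/7]
R5 ← R5 − (2/7)·R2: [0, 0, -5, -20/7]
R4 ← R4 + (4/19)·R3: [0, 0, 0, -365/133]
R5 ← R5 − (10/19)·R3: [0, 0, 0, -85/133]
R5 ← R5 − (17/73)·R4: [0, 0, 0, 0]
4 nonzero rows, so rank(C) = 4.
C has 4 columns; by rank–nullity, nullity = 4 − 4 = 0.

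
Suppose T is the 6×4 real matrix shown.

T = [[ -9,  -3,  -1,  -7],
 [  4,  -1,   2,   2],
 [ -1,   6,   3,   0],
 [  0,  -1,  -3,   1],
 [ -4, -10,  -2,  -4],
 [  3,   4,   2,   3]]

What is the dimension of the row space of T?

Row reduce to echelon form.
R2 ← R2 + (4/9)·R1: [0, -7/3, 14/9, -10/9]
R3 ← R3 − (1/9)·R1: [0, 19/3, 28/9, 7/9]
R5 ← R5 − (4/9)·R1: [0, -26/3, -14/9, -8/9]
R6 ← R6 + (1/3)·R1: [0, 3, 5/3, 2/3]
R3 ← R3 + (19/7)·R2: [0, 0, 22/3, -47/21]
R4 ← R4 − (3/7)·R2: [0, 0, -11/3, 31/21]
R5 ← R5 − (26/7)·R2: [0, 0, -22/3, 68/21]
R6 ← R6 + (9/7)·R2: [0, 0, 11/3, -16/21]
R4 ← R4 + (1/2)·R3: [0, 0, 0, 5/14]
R5 ← R5 + R3: [0, 0, 0, 1]
R6 ← R6 − (1/2)·R3: [0, 0, 0, 5/14]
R5 ← R5 − (14/5)·R4: [0, 0, 0, 0]
R6 ← R6 − R4: [0, 0, 0, 0]
Echelon form has 4 nonzero rows, so rank(T) = 4.
The row space has dimension equal to the rank: 4.

4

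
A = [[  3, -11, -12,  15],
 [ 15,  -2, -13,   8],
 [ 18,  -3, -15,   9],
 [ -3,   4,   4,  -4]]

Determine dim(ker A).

1

Row reduce to echelon form.
R2 ← R2 − (5)·R1: [0, 53, 47, -67]
R3 ← R3 − (6)·R1: [0, 63, 57, -81]
R4 ← R4 + R1: [0, -7, -8, 11]
R3 ← R3 − (63/53)·R2: [0, 0, 60/53, -72/53]
R4 ← R4 + (7/53)·R2: [0, 0, -95/53, 114/53]
R4 ← R4 + (19/12)·R3: [0, 0, 0, 0]
3 nonzero rows, so rank(A) = 3.
A has 4 columns; by rank–nullity, nullity = 4 − 3 = 1.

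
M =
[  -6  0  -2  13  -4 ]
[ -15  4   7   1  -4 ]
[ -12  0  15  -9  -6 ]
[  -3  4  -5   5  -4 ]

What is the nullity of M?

Row reduce to echelon form.
R2 ← R2 − (5/2)·R1: [0, 4, 12, -63/2, 6]
R3 ← R3 − (2)·R1: [0, 0, 19, -35, 2]
R4 ← R4 − (1/2)·R1: [0, 4, -4, -3/2, -2]
R4 ← R4 − R2: [0, 0, -16, 30, -8]
R4 ← R4 + (16/19)·R3: [0, 0, 0, 10/19, -120/19]
4 nonzero rows, so rank(M) = 4.
M has 5 columns; by rank–nullity, nullity = 5 − 4 = 1.

1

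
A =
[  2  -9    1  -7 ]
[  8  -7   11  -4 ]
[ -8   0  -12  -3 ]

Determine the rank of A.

Row reduce to echelon form.
R2 ← R2 − (4)·R1: [0, 29, 7, 24]
R3 ← R3 + (4)·R1: [0, -36, -8, -31]
R3 ← R3 + (36/29)·R2: [0, 0, 20/29, -35/29]
Echelon form has 3 nonzero rows, so rank(A) = 3.

3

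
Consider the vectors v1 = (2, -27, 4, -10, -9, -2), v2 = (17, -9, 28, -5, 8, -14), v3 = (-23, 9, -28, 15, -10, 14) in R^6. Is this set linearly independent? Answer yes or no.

yes

Form the matrix with these vectors as rows and row reduce.
R2 ← R2 − (17/2)·R1: [0, 441/2, -6, 80, 169/2, 3]
R3 ← R3 + (23/2)·R1: [0, -603/2, 18, -100, -227/2, -9]
R3 ← R3 + (67/49)·R2: [0, 0, 480/49, 460/49, 100/49, -240/49]
3 nonzero rows, so the 3 vectors span a space of dimension 3.
Since 3 = 3, the vectors are linearly independent.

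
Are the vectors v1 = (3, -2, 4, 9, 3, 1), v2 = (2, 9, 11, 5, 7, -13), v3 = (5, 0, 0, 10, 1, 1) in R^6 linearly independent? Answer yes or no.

Form the matrix with these vectors as rows and row reduce.
R2 ← R2 − (2/3)·R1: [0, 31/3, 25/3, -1, 5, -41/3]
R3 ← R3 − (5/3)·R1: [0, 10/3, -20/3, -5, -4, -2/3]
R3 ← R3 − (10/31)·R2: [0, 0, -290/31, -145/31, -174/31, 116/31]
3 nonzero rows, so the 3 vectors span a space of dimension 3.
Since 3 = 3, the vectors are linearly independent.

yes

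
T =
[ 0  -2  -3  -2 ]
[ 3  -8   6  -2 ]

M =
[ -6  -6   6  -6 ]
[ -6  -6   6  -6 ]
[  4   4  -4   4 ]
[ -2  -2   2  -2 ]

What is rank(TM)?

1

First compute TM:
[[  4,   4,  -4,   4],
 [ 58,  58, -58,  58]]
Now row reduce the product.
R2 ← R2 − (29/2)·R1: [0, 0, 0, 0]
1 nonzero row, so rank(TM) = 1.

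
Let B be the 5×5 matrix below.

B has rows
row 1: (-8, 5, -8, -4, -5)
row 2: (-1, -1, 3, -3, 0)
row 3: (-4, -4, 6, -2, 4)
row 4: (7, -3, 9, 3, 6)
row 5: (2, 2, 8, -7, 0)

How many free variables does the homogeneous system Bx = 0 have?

1

Row reduce to echelon form.
R2 ← R2 − (1/8)·R1: [0, -13/8, 4, -5/2, 5/8]
R3 ← R3 − (1/2)·R1: [0, -13/2, 10, 0, 13/2]
R4 ← R4 + (7/8)·R1: [0, 11/8, 2, -1/2, 13/8]
R5 ← R5 + (1/4)·R1: [0, 13/4, 6, -8, -5/4]
R3 ← R3 − (4)·R2: [0, 0, -6, 10, 4]
R4 ← R4 + (11/13)·R2: [0, 0, 70/13, -34/13, 28/13]
R5 ← R5 + (2)·R2: [0, 0, 14, -13, 0]
R4 ← R4 + (35/39)·R3: [0, 0, 0, 248/39, 224/39]
R5 ← R5 + (7/3)·R3: [0, 0, 0, 31/3, 28/3]
R5 ← R5 − (13/8)·R4: [0, 0, 0, 0, 0]
4 nonzero rows, so rank(B) = 4.
B has 5 columns; by rank–nullity, nullity = 5 − 4 = 1.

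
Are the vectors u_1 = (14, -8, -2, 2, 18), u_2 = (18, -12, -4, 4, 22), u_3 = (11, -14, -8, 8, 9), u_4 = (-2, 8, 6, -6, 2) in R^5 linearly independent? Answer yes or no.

Form the matrix with these vectors as rows and row reduce.
R2 ← R2 − (9/7)·R1: [0, -12/7, -10/7, 10/7, -8/7]
R3 ← R3 − (11/14)·R1: [0, -54/7, -45/7, 45/7, -36/7]
R4 ← R4 + (1/7)·R1: [0, 48/7, 40/7, -40/7, 32/7]
R3 ← R3 − (9/2)·R2: [0, 0, 0, 0, 0]
R4 ← R4 + (4)·R2: [0, 0, 0, 0, 0]
2 nonzero rows, so the 4 vectors span a space of dimension 2.
Since 2 < 4, the vectors are linearly dependent.

no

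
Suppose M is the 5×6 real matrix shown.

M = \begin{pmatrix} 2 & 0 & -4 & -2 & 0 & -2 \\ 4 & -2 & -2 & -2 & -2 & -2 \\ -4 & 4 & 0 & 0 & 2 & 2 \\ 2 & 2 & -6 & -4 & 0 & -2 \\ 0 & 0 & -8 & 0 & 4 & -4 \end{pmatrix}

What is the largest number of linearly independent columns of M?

3

Row reduce to echelon form.
R2 ← R2 − (2)·R1: [0, -2, 6, 2, -2, 2]
R3 ← R3 + (2)·R1: [0, 4, -8, -4, 2, -2]
R4 ← R4 − R1: [0, 2, -2, -2, 0, 0]
R3 ← R3 + (2)·R2: [0, 0, 4, 0, -2, 2]
R4 ← R4 + R2: [0, 0, 4, 0, -2, 2]
R4 ← R4 − R3: [0, 0, 0, 0, 0, 0]
R5 ← R5 + (2)·R3: [0, 0, 0, 0, 0, 0]
Echelon form has 3 nonzero rows, so rank(M) = 3.
The rank gives the maximum number of linearly independent columns: 3.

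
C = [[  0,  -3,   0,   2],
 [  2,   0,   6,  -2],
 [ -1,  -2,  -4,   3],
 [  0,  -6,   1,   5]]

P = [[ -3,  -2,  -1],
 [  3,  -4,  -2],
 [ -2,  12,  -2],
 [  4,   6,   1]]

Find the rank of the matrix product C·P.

First compute CP:
[[ -1,  24,   8],
 [-26,  56, -16],
 [ 17, -20,  16],
 [  0,  66,  15]]
Now row reduce the product.
R2 ← R2 − (26)·R1: [0, -568, -224]
R3 ← R3 + (17)·R1: [0, 388, 152]
R3 ← R3 + (97/142)·R2: [0, 0, -72/71]
R4 ← R4 + (33/284)·R2: [0, 0, -783/71]
R4 ← R4 − (87/8)·R3: [0, 0, 0]
3 nonzero rows, so rank(CP) = 3.

3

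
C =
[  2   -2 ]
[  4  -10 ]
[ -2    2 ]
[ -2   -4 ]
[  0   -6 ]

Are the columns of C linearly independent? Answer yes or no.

Row reduce C to echelon form.
R2 ← R2 − (2)·R1: [0, -6]
R3 ← R3 + R1: [0, 0]
R4 ← R4 + R1: [0, -6]
R4 ← R4 − R2: [0, 0]
R5 ← R5 − R2: [0, 0]
2 pivots among 2 columns.
Every column is a pivot column, so the columns are linearly independent.

yes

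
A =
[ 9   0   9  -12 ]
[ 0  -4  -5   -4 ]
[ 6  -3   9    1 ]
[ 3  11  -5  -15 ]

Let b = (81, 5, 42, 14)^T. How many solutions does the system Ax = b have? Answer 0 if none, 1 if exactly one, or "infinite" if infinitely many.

1

Row reduce the augmented matrix [A | b].
R3 ← R3 − (2/3)·R1: [0, -3, 3, 9, -12]
R4 ← R4 − (1/3)·R1: [0, 11, -8, -11, -13]
R3 ← R3 − (3/4)·R2: [0, 0, 27/4, 12, -63/4]
R4 ← R4 + (11/4)·R2: [0, 0, -87/4, -22, 3/4]
R4 ← R4 + (29/9)·R3: [0, 0, 0, 50/3, -50]
The echelon form has 4 nonzero rows, and every pivot lies in the first 4 columns, so rank(A) = rank([A|b]) = 4.
The system is consistent.
rank = 4 = number of unknowns, so the solution is unique.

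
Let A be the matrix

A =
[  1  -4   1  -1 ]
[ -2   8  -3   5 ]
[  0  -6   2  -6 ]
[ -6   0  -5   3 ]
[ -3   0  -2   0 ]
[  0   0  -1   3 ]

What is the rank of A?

Row reduce to echelon form.
R2 ← R2 + (2)·R1: [0, 0, -1, 3]
R4 ← R4 + (6)·R1: [0, -24, 1, -3]
R5 ← R5 + (3)·R1: [0, -12, 1, -3]
Swap R2 ↔ R3
R4 ← R4 − (4)·R2: [0, 0, -7, 21]
R5 ← R5 − (2)·R2: [0, 0, -3, 9]
R4 ← R4 − (7)·R3: [0, 0, 0, 0]
R5 ← R5 − (3)·R3: [0, 0, 0, 0]
R6 ← R6 − R3: [0, 0, 0, 0]
Echelon form has 3 nonzero rows, so rank(A) = 3.

3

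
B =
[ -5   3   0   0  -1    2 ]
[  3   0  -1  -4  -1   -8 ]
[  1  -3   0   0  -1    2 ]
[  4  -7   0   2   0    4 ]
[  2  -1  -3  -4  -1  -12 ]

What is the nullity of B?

Row reduce to echelon form.
R2 ← R2 + (3/5)·R1: [0, 9/5, -1, -4, -8/5, -34/5]
R3 ← R3 + (1/5)·R1: [0, -12/5, 0, 0, -6/5, 12/5]
R4 ← R4 + (4/5)·R1: [0, -23/5, 0, 2, -4/5, 28/5]
R5 ← R5 + (2/5)·R1: [0, 1/5, -3, -4, -7/5, -56/5]
R3 ← R3 + (4/3)·R2: [0, 0, -4/3, -16/3, -10/3, -20/3]
R4 ← R4 + (23/9)·R2: [0, 0, -23/9, -74/9, -44/9, -106/9]
R5 ← R5 − (1/9)·R2: [0, 0, -26/9, -32/9, -11/9, -94/9]
R4 ← R4 − (23/12)·R3: [0, 0, 0, 2, 3/2, 1]
R5 ← R5 − (13/6)·R3: [0, 0, 0, 8, 6, 4]
R5 ← R5 − (4)·R4: [0, 0, 0, 0, 0, 0]
4 nonzero rows, so rank(B) = 4.
B has 6 columns; by rank–nullity, nullity = 6 − 4 = 2.

2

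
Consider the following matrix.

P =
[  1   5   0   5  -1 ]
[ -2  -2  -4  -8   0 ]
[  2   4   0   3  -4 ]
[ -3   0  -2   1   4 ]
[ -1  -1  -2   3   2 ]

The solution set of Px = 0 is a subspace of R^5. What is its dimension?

Row reduce to echelon form.
R2 ← R2 + (2)·R1: [0, 8, -4, 2, -2]
R3 ← R3 − (2)·R1: [0, -6, 0, -7, -2]
R4 ← R4 + (3)·R1: [0, 15, -2, 16, 1]
R5 ← R5 + R1: [0, 4, -2, 8, 1]
R3 ← R3 + (3/4)·R2: [0, 0, -3, -11/2, -7/2]
R4 ← R4 − (15/8)·R2: [0, 0, 11/2, 49/4, 19/4]
R5 ← R5 − (1/2)·R2: [0, 0, 0, 7, 2]
R4 ← R4 + (11/6)·R3: [0, 0, 0, 13/6, -5/3]
R5 ← R5 − (42/13)·R4: [0, 0, 0, 0, 96/13]
5 nonzero rows, so rank(P) = 5.
P has 5 columns; by rank–nullity, nullity = 5 − 5 = 0.

0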